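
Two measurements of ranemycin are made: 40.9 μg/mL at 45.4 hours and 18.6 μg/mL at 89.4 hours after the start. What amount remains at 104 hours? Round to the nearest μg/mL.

Over Δt = 89.4 − 45.4 = 44 hours, the level fell by a factor of 40.9/18.6 ≈ 2.1989.
n = log₂(2.1989) ≈ 1.1368 half-lives, so t½ = 44/1.1368 ≈ 38.705 hours.
From t = 89.4 to t = 104: 18.6 × (1/2)^((104−89.4)/38.705) ≈ 14.321 μg/mL.

14 μg/mL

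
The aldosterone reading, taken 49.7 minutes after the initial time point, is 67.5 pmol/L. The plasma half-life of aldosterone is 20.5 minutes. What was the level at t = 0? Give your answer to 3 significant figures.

362 pmol/L

Number of half-lives elapsed: n = 49.7/20.5 ≈ 2.4244.
A₀ = A × 2^n = 67.5 × 2^2.4244 = 67.5 × 5.368 ≈ 362.34 pmol/L.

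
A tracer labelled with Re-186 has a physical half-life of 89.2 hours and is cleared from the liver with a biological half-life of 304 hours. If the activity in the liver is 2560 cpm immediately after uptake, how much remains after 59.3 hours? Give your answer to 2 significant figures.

1400 cpm

1/t_eff = 1/t_phys + 1/t_biol = 1/89.2 + 1/304 = 0.0145 per hour.
t_eff = 89.2 × 304 / (89.2 + 304) ≈ 68.964 hours.
Remaining = 2560 × (1/2)^(59.3/68.964) = 2560 × (1/2)^0.85986 ≈ 1410.6 cpm.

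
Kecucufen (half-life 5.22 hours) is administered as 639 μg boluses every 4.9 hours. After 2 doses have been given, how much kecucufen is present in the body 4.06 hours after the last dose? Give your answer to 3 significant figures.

The 2 doses were given 8.96, 4.06 hours ago.
Total = 639·(1/2)^(8.96/5.22) + 639·(1/2)^(4.06/5.22)
      = 194.44 + 372.71 ≈ 567.15 μg.

567 μg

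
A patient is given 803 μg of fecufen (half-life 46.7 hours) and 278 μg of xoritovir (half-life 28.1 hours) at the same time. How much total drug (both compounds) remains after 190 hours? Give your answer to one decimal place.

fecufen: 803 × (1/2)^(190/46.7) = 803 × (1/2)^4.0685 ≈ 47.86 μg.
xoritovir: 278 × (1/2)^(190/28.1) = 278 × (1/2)^6.7616 ≈ 2.5622 μg.
Total = 47.86 + 2.5622 ≈ 50.422 μg.

50.4 μg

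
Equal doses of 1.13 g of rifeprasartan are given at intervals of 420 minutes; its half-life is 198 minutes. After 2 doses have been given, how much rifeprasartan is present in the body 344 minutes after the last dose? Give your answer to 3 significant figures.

The 2 doses were given 764, 344 minutes ago.
Total = 1.13·(1/2)^(764/198) + 1.13·(1/2)^(344/198)
      = 0.077898 + 0.3389 ≈ 0.4168 g.

0.417 g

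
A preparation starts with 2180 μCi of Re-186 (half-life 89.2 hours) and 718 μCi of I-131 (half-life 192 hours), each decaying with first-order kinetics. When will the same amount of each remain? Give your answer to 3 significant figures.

267 hours

Set 2180·(1/2)^(t/89.2) = 718·(1/2)^(t/192).
Taking log₂: log₂(2180/718) = t·(1/89.2 − 1/192).
log₂(3.0362) = 1.6023; 1/89.2 − 1/192 = 0.0060024.
t = 1.6023 / 0.0060024 ≈ 266.94 hours.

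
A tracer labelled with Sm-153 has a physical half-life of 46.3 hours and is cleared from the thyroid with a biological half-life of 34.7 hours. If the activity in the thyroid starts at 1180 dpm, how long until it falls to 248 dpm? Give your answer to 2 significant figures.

45 hours

1/t_eff = 1/t_phys + 1/t_biol = 1/46.3 + 1/34.7 = 0.050417 per hour.
t_eff = 46.3 × 34.7 / (46.3 + 34.7) ≈ 19.835 hours.
n = log₂(1180/248) ≈ 2.2504; t = 2.2504 × 19.835 ≈ 44.635 hours.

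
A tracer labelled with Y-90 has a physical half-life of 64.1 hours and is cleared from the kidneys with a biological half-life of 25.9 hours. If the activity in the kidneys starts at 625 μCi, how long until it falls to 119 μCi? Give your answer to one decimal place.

1/t_eff = 1/t_phys + 1/t_biol = 1/64.1 + 1/25.9 = 0.054211 per hour.
t_eff = 64.1 × 25.9 / (64.1 + 25.9) ≈ 18.447 hours.
n = log₂(625/119) ≈ 2.3929; t = 2.3929 × 18.447 ≈ 44.141 hours.

44.1 hours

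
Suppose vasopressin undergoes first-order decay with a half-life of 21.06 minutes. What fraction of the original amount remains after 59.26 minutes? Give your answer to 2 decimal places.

n = 59.26/21.06 ≈ 2.8139 half-lives.
Fraction remaining = (1/2)^2.8139 ≈ 0.14221.

0.14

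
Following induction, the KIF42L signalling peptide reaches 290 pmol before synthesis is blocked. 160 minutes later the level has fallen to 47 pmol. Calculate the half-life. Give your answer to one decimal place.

60.9 minutes

A/A₀ = 47/290 ≈ 0.16207.
n = log₂(6.1702) ≈ 2.6253 half-lives elapsed in 160 minutes.
t½ = 160/2.6253 ≈ 60.945 minutes.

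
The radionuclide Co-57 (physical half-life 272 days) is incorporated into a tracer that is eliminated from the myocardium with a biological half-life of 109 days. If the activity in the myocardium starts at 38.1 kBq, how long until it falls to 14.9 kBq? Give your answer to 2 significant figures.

1/t_eff = 1/t_phys + 1/t_biol = 1/272 + 1/109 = 0.012851 per day.
t_eff = 272 × 109 / (272 + 109) ≈ 77.816 days.
n = log₂(38.1/14.9) ≈ 1.3545; t = 1.3545 × 77.816 ≈ 105.4 days.

110 days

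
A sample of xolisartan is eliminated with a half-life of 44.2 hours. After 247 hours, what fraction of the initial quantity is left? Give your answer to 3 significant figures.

0.0208

n = 247/44.2 ≈ 5.5882 half-lives.
Fraction remaining = (1/2)^5.5882 ≈ 0.020786.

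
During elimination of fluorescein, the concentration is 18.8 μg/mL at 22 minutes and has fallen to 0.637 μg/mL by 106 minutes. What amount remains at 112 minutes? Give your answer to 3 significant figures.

Over Δt = 106 − 22 = 84 minutes, the level fell by a factor of 18.8/0.637 ≈ 29.513.
n = log₂(29.513) ≈ 4.8833 half-lives, so t½ = 84/4.8833 ≈ 17.201 minutes.
From t = 106 to t = 112: 0.637 × (1/2)^((112−106)/17.201) ≈ 0.50019 μg/mL.

0.500 μg/mL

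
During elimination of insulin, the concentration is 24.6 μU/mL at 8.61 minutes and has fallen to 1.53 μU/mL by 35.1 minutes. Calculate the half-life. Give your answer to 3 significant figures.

6.61 minutes

Over Δt = 35.1 − 8.61 = 26.49 minutes, the level fell by a factor of 24.6/1.53 ≈ 16.078.
n = log₂(16.078) ≈ 4.0071 half-lives, so t½ = 26.49/4.0071 ≈ 6.6108 minutes.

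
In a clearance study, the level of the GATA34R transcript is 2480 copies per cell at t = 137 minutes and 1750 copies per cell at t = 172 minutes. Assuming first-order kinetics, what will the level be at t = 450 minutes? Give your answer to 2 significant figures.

110 copies per cell

Over Δt = 172 − 137 = 35 minutes, the level fell by a factor of 2480/1750 ≈ 1.4171.
n = log₂(1.4171) ≈ 0.50299 half-lives, so t½ = 35/0.50299 ≈ 69.585 minutes.
From t = 172 to t = 450: 1750 × (1/2)^((450−172)/69.585) ≈ 109.74 copies per cell.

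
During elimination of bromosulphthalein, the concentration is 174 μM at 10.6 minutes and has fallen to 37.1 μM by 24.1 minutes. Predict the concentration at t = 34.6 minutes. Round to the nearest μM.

Over Δt = 24.1 − 10.6 = 13.5 minutes, the level fell by a factor of 174/37.1 ≈ 4.69.
n = log₂(4.69) ≈ 2.2296 half-lives, so t½ = 13.5/2.2296 ≈ 6.0549 minutes.
From t = 24.1 to t = 34.6: 37.1 × (1/2)^((34.6−24.1)/6.0549) ≈ 11.152 μM.

11 μM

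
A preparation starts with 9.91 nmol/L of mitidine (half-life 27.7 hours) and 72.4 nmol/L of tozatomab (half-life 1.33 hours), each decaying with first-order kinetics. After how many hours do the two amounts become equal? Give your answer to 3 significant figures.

Set 9.91·(1/2)^(t/27.7) = 72.4·(1/2)^(t/1.33).
Taking log₂: log₂(9.91/72.4) = t·(1/27.7 − 1/1.33).
log₂(0.13688) = -2.869; 1/27.7 − 1/1.33 = -0.71578.
t = -2.869 / -0.71578 ≈ 4.0083 hours.

4.01 hours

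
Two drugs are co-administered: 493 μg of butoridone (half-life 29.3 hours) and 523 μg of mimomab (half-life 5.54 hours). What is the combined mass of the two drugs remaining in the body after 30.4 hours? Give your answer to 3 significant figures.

butoridone: 493 × (1/2)^(30.4/29.3) = 493 × (1/2)^1.0375 ≈ 240.17 μg.
mimomab: 523 × (1/2)^(30.4/5.54) = 523 × (1/2)^5.4874 ≈ 11.658 μg.
Total = 240.17 + 11.658 ≈ 251.83 μg.

252 μg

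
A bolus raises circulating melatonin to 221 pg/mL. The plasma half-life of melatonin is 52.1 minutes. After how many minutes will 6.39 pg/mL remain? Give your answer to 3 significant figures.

266 minutes

Fraction remaining = 6.39/221 ≈ 0.028914.
n = log₂(221/6.39) = ln(34.585)/ln 2 ≈ 5.1121 half-lives.
t = n × t½ = 5.1121 × 52.1 ≈ 266.34 minutes.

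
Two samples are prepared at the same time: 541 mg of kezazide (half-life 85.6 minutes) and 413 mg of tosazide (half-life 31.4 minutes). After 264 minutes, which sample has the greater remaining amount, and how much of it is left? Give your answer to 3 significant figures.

kezazide: 541 × (1/2)^3.0841 ≈ 63.795 mg.
tosazide: 413 × (1/2)^8.4076 ≈ 1.2162 mg.
Kezazide has more remaining, at ≈ 63.795 mg.

kezazide, 63.8 mg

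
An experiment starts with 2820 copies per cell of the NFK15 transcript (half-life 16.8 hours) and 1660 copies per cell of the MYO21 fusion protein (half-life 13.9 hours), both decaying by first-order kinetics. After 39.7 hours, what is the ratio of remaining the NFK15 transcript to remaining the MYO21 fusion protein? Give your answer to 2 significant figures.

NFK15 transcript: 2820 × (1/2)^(39.7/16.8) = 2820 × (1/2)^2.3631 ≈ 548.13 copies per cell.
MYO21 fusion protein: 1660 × (1/2)^(39.7/13.9) = 1660 × (1/2)^2.8561 ≈ 229.26 copies per cell.
Ratio ≈ 548.13 / 229.26 ≈ 2.3909.

2.4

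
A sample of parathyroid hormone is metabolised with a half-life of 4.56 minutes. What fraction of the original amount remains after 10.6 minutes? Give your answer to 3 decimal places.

n = 10.6/4.56 ≈ 2.3246 half-lives.
Fraction remaining = (1/2)^2.3246 ≈ 0.19964.

0.200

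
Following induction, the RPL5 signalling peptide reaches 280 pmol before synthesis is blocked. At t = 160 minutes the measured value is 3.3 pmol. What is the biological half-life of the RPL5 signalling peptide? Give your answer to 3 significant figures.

25.0 minutes

A/A₀ = 3.3/280 ≈ 0.011786.
n = log₂(84.848) ≈ 6.4068 half-lives elapsed in 160 minutes.
t½ = 160/6.4068 ≈ 24.973 minutes.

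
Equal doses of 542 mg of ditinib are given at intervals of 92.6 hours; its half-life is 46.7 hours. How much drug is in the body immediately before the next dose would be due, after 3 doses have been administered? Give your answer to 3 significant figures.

The 3 doses were given 277.8, 185.2, 92.6 hours ago.
Total = 542·(1/2)^(277.8/46.7) + 542·(1/2)^(185.2/46.7) + 542·(1/2)^(92.6/46.7)
      = 8.7759 + 34.689 + 137.12 ≈ 180.58 mg.

181 mg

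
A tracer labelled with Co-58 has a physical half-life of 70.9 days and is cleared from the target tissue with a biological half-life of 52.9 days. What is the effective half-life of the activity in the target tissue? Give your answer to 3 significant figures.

1/t_eff = 1/t_phys + 1/t_biol = 1/70.9 + 1/52.9 = 0.033008 per day.
t_eff = 70.9 × 52.9 / (70.9 + 52.9) ≈ 30.296 days.

30.3 days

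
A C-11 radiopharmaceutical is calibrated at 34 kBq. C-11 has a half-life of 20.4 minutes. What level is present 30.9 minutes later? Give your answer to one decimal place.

Number of half-lives: n = 30.9/20.4 ≈ 1.5147.
Remaining = 34 × (1/2)^1.5147 = 34 × 0.34997 ≈ 11.899 kBq.

11.9 kBq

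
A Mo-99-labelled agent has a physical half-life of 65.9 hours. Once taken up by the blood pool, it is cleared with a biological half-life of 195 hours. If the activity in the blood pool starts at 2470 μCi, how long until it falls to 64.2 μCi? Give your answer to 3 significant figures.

259 hours

1/t_eff = 1/t_phys + 1/t_biol = 1/65.9 + 1/195 = 0.020303 per hour.
t_eff = 65.9 × 195 / (65.9 + 195) ≈ 49.255 hours.
n = log₂(2470/64.2) ≈ 5.2658; t = 5.2658 × 49.255 ≈ 259.36 hours.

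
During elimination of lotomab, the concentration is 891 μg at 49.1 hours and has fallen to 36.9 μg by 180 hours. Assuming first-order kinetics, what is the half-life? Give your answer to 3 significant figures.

28.5 hours

Over Δt = 180 − 49.1 = 130.9 hours, the level fell by a factor of 891/36.9 ≈ 24.146.
n = log₂(24.146) ≈ 4.5937 half-lives, so t½ = 130.9/4.5937 ≈ 28.495 hours.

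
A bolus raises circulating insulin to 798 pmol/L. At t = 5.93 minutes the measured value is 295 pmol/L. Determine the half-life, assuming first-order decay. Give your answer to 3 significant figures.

A/A₀ = 295/798 ≈ 0.36967.
n = log₂(2.7051) ≈ 1.4357 half-lives elapsed in 5.93 minutes.
t½ = 5.93/1.4357 ≈ 4.1305 minutes.

4.13 minutes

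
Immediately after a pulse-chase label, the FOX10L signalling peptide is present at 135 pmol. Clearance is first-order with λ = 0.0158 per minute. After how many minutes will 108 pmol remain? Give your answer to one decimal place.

14.1 minutes

t½ = ln 2 / λ = 0.69315 / 0.0158 ≈ 43.87 minutes.
Fraction remaining = 108/135 ≈ 0.8.
n = log₂(135/108) = ln(1.25)/ln 2 ≈ 0.32193 half-lives.
t = n × t½ = 0.32193 × 43.87 ≈ 14.123 minutes.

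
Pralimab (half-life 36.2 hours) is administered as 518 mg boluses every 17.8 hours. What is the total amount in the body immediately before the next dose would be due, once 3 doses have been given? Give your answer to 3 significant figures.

817 mg

The 3 doses were given 53.4, 35.6, 17.8 hours ago.
Total = 518·(1/2)^(53.4/36.2) + 518·(1/2)^(35.6/36.2) + 518·(1/2)^(17.8/36.2)
      = 186.32 + 261.99 + 368.39 ≈ 816.71 mg.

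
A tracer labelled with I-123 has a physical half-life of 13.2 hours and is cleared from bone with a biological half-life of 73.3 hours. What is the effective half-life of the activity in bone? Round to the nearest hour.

11 hours

1/t_eff = 1/t_phys + 1/t_biol = 1/13.2 + 1/73.3 = 0.0894 per hour.
t_eff = 13.2 × 73.3 / (13.2 + 73.3) ≈ 11.186 hours.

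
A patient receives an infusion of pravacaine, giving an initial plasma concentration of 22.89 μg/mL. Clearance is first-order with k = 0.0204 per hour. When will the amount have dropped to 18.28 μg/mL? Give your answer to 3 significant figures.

11.0 hours

t½ = ln 2 / k = 0.69315 / 0.0204 ≈ 33.978 hours.
Fraction remaining = 18.28/22.89 ≈ 0.7986.
n = log₂(22.89/18.28) = ln(1.2522)/ln 2 ≈ 0.32445 half-lives.
t = n × t½ = 0.32445 × 33.978 ≈ 11.024 hours.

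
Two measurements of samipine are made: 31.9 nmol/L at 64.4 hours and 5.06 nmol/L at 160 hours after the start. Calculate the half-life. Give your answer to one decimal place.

Over Δt = 160 − 64.4 = 95.6 hours, the level fell by a factor of 31.9/5.06 ≈ 6.3043.
n = log₂(6.3043) ≈ 2.6563 half-lives, so t½ = 95.6/2.6563 ≈ 35.989 hours.

36.0 hours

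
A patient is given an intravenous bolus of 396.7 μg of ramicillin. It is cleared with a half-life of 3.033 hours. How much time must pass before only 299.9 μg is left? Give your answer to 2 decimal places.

1.22 hours

Fraction remaining = 299.9/396.7 ≈ 0.75599.
n = log₂(396.7/299.9) = ln(1.3228)/ln 2 ≈ 0.40357 half-lives.
t = n × t½ = 0.40357 × 3.033 ≈ 1.224 hours.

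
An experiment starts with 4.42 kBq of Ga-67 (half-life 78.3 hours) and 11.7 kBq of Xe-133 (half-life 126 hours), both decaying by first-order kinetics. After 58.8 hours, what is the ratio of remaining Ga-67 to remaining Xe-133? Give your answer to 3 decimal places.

Ga-67: 4.42 × (1/2)^(58.8/78.3) = 4.42 × (1/2)^0.75096 ≈ 2.6264 kBq.
Xe-133: 11.7 × (1/2)^(58.8/126) = 11.7 × (1/2)^0.46667 ≈ 8.4665 kBq.
Ratio ≈ 2.6264 / 8.4665 ≈ 0.31021.

0.310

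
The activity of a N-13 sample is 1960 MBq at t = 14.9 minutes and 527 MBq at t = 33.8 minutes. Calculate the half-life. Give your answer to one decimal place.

10.0 minutes

Over Δt = 33.8 − 14.9 = 18.9 minutes, the level fell by a factor of 1960/527 ≈ 3.7192.
n = log₂(3.7192) ≈ 1.895 half-lives, so t½ = 18.9/1.895 ≈ 9.9737 minutes.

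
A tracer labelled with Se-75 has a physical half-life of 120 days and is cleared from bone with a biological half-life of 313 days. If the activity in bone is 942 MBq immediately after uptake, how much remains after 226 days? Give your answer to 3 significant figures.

155 MBq

1/t_eff = 1/t_phys + 1/t_biol = 1/120 + 1/313 = 0.011528 per day.
t_eff = 120 × 313 / (120 + 313) ≈ 86.744 days.
Remaining = 942 × (1/2)^(226/86.744) = 942 × (1/2)^2.6054 ≈ 154.79 MBq.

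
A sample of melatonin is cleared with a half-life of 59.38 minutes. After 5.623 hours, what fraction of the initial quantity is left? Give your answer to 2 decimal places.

0.02

5.623 hours = 337.38 minutes.
n = 337.38/59.38 ≈ 5.6817 half-lives.
Fraction remaining = (1/2)^5.6817 ≈ 0.019482.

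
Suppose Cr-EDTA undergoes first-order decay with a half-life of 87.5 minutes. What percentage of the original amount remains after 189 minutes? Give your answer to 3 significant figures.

22.4%

n = 189/87.5 ≈ 2.16 half-lives.
Fraction remaining = (1/2)^2.16 ≈ 0.22376, i.e. 22.376%.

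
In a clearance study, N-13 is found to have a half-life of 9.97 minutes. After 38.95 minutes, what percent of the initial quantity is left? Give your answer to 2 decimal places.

n = 38.95/9.97 ≈ 3.9067 half-lives.
Fraction remaining = (1/2)^3.9067 ≈ 0.066675, i.e. 6.6675%.

6.67%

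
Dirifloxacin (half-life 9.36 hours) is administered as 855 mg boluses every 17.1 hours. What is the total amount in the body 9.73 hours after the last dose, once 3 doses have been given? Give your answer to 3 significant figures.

The 3 doses were given 43.93, 26.83, 9.73 hours ago.
Total = 855·(1/2)^(43.93/9.36) + 855·(1/2)^(26.83/9.36) + 855·(1/2)^(9.73/9.36)
      = 33.046 + 117.24 + 415.95 ≈ 566.23 mg.

566 mg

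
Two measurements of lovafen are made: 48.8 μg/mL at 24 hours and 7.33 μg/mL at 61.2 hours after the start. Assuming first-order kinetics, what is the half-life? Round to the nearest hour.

Over Δt = 61.2 − 24 = 37.2 hours, the level fell by a factor of 48.8/7.33 ≈ 6.6576.
n = log₂(6.6576) ≈ 2.735 half-lives, so t½ = 37.2/2.735 ≈ 13.601 hours.

14 hours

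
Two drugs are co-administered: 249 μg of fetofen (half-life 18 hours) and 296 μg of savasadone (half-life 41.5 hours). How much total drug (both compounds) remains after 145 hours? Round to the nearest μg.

27 μg

fetofen: 249 × (1/2)^(145/18) = 249 × (1/2)^8.0556 ≈ 0.93591 μg.
savasadone: 296 × (1/2)^(145/41.5) = 296 × (1/2)^3.494 ≈ 26.272 μg.
Total = 0.93591 + 26.272 ≈ 27.208 μg.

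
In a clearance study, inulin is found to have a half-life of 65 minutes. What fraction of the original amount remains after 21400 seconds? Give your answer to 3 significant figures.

0.0223

21400 seconds = 356.667 minutes.
n = 356.667/65 ≈ 5.4872 half-lives.
Fraction remaining = (1/2)^5.4872 ≈ 0.022294.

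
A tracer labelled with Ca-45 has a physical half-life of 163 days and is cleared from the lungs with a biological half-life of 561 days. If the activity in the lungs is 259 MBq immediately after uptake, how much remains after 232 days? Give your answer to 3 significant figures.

1/t_eff = 1/t_phys + 1/t_biol = 1/163 + 1/561 = 0.0079175 per day.
t_eff = 163 × 561 / (163 + 561) ≈ 126.3 days.
Remaining = 259 × (1/2)^(232/126.3) = 259 × (1/2)^1.8369 ≈ 72.502 MBq.

72.5 MBq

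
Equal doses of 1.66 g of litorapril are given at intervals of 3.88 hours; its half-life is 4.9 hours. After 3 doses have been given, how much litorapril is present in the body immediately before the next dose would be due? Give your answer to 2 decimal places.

The 3 doses were given 11.64, 7.76, 3.88 hours ago.
Total = 1.66·(1/2)^(11.64/4.9) + 1.66·(1/2)^(7.76/4.9) + 1.66·(1/2)^(3.88/4.9)
      = 0.3199 + 0.55383 + 0.95883 ≈ 1.8326 g.

1.83 g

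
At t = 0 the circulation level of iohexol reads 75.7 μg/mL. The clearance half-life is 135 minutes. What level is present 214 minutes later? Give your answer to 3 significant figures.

Number of half-lives: n = 214/135 ≈ 1.5852.
Remaining = 75.7 × (1/2)^1.5852 = 75.7 × 0.33328 ≈ 25.229 μg/mL.

25.2 μg/mL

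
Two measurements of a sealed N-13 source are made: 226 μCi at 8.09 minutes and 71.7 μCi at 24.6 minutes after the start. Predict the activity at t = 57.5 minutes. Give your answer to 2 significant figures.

7.3 μCi

Over Δt = 24.6 − 8.09 = 16.51 minutes, the level fell by a factor of 226/71.7 ≈ 3.152.
n = log₂(3.152) ≈ 1.6563 half-lives, so t½ = 16.51/1.6563 ≈ 9.9681 minutes.
From t = 24.6 to t = 57.5: 71.7 × (1/2)^((57.5−24.6)/9.9681) ≈ 7.2772 μCi.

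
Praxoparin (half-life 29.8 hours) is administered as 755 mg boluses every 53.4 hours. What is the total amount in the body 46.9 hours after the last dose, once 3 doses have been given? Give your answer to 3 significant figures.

The 3 doses were given 153.7, 100.3, 46.9 hours ago.
Total = 755·(1/2)^(153.7/29.8) + 755·(1/2)^(100.3/29.8) + 755·(1/2)^(46.9/29.8)
      = 21.15 + 73.24 + 253.62 ≈ 348.01 mg.

348 mg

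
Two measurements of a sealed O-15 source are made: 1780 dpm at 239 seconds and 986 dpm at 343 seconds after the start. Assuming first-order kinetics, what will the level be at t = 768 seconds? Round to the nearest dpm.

Over Δt = 343 − 239 = 104 seconds, the level fell by a factor of 1780/986 ≈ 1.8053.
n = log₂(1.8053) ≈ 0.85222 half-lives, so t½ = 104/0.85222 ≈ 122.03 seconds.
From t = 343 to t = 768: 986 × (1/2)^((768−343)/122.03) ≈ 88.207 dpm.

88 dpm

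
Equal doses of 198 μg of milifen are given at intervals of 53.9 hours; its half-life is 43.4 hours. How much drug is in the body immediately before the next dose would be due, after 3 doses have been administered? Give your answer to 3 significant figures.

134 μg

The 3 doses were given 161.7, 107.8, 53.9 hours ago.
Total = 198·(1/2)^(161.7/43.4) + 198·(1/2)^(107.8/43.4) + 198·(1/2)^(53.9/43.4)
      = 14.965 + 35.395 + 83.715 ≈ 134.08 μg.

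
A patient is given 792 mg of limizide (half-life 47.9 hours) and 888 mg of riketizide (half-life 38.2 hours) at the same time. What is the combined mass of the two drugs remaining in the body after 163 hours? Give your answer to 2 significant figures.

120 mg

limizide: 792 × (1/2)^(163/47.9) = 792 × (1/2)^3.4029 ≈ 74.876 mg.
riketizide: 888 × (1/2)^(163/38.2) = 888 × (1/2)^4.267 ≈ 46.123 mg.
Total = 74.876 + 46.123 ≈ 121 mg.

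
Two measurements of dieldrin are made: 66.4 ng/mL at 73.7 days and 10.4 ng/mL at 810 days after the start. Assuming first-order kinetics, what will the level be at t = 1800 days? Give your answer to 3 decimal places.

0.860 ng/mL

Over Δt = 810 − 73.7 = 736.3 days, the level fell by a factor of 66.4/10.4 ≈ 6.3846.
n = log₂(6.3846) ≈ 2.6746 half-lives, so t½ = 736.3/2.6746 ≈ 275.29 days.
From t = 810 to t = 1800: 10.4 × (1/2)^((1800−810)/275.29) ≈ 0.85997 ng/mL.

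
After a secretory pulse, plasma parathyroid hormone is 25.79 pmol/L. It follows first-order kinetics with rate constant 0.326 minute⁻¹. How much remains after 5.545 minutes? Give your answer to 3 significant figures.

4.23 pmol/L

t½ = ln 2 / λ = 0.69315 / 0.326 ≈ 2.1262 minutes.
Number of half-lives: n = 5.545/2.1262 ≈ 2.6079.
Remaining = 25.79 × (1/2)^2.6079 = 25.79 × 0.16404 ≈ 4.2305 pmol/L.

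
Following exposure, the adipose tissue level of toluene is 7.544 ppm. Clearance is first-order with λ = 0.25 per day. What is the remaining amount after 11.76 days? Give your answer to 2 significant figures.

t½ = ln 2 / λ = 0.69315 / 0.25 ≈ 2.7726 days.
Number of half-lives: n = 11.76/2.7726 ≈ 4.2415.
Remaining = 7.544 × (1/2)^4.2415 = 7.544 × 0.052866 ≈ 0.39882 ppm.

0.40 ppm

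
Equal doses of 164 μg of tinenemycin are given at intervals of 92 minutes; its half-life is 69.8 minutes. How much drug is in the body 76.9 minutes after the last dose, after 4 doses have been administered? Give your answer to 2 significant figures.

The 4 doses were given 352.9, 260.9, 168.9, 76.9 minutes ago.
Total = 164·(1/2)^(352.9/69.8) + 164·(1/2)^(260.9/69.8) + 164·(1/2)^(168.9/69.8) + 164·(1/2)^(76.9/69.8)
      = 4.9303 + 12.293 + 30.649 + 76.418 ≈ 124.29 μg.

120 μg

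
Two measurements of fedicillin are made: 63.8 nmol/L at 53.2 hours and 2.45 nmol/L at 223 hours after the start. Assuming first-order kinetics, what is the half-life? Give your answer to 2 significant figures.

36 hours

Over Δt = 223 − 53.2 = 169.8 hours, the level fell by a factor of 63.8/2.45 ≈ 26.041.
n = log₂(26.041) ≈ 4.7027 half-lives, so t½ = 169.8/4.7027 ≈ 36.107 hours.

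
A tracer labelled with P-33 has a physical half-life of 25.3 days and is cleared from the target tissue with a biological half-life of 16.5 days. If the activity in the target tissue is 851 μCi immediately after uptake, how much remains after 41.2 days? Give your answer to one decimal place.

48.8 μCi

1/t_eff = 1/t_phys + 1/t_biol = 1/25.3 + 1/16.5 = 0.10013 per day.
t_eff = 25.3 × 16.5 / (25.3 + 16.5) ≈ 9.9868 days.
Remaining = 851 × (1/2)^(41.2/9.9868) = 851 × (1/2)^4.1254 ≈ 48.759 μCi.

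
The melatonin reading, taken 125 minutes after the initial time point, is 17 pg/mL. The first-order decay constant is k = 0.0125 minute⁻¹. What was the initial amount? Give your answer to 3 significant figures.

81.1 pg/mL

t½ = ln 2 / k = 0.69315 / 0.0125 ≈ 55.452 minutes.
Number of half-lives elapsed: n = 125/55.452 ≈ 2.2542.
A₀ = A × 2^n = 17 × 2^2.2542 = 17 × 4.7707 ≈ 81.102 pg/mL.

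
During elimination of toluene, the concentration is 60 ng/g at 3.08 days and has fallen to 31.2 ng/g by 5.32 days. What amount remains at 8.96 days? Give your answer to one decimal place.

10.8 ng/g

Over Δt = 5.32 − 3.08 = 2.24 days, the level fell by a factor of 60/31.2 ≈ 1.9231.
n = log₂(1.9231) ≈ 0.94342 half-lives, so t½ = 2.24/0.94342 ≈ 2.3743 days.
From t = 5.32 to t = 8.96: 31.2 × (1/2)^((8.96−5.32)/2.3743) ≈ 10.781 ng/g.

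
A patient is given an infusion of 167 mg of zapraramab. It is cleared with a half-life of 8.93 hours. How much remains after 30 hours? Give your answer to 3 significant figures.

16.3 mg

Number of half-lives: n = 30/8.93 ≈ 3.3595.
Remaining = 167 × (1/2)^3.3595 = 167 × 0.097432 ≈ 16.271 mg.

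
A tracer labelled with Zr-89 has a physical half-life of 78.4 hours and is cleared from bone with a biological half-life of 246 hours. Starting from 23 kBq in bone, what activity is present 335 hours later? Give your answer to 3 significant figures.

0.463 kBq

1/t_eff = 1/t_phys + 1/t_biol = 1/78.4 + 1/246 = 0.01682 per hour.
t_eff = 78.4 × 246 / (78.4 + 246) ≈ 59.453 hours.
Remaining = 23 × (1/2)^(335/59.453) = 23 × (1/2)^5.6347 ≈ 0.46291 kBq.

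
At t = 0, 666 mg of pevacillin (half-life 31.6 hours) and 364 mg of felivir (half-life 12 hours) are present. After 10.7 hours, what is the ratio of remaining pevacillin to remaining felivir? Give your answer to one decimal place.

pevacillin: 666 × (1/2)^(10.7/31.6) = 666 × (1/2)^0.33861 ≈ 526.68 mg.
felivir: 364 × (1/2)^(10.7/12) = 364 × (1/2)^0.89167 ≈ 196.19 mg.
Ratio ≈ 526.68 / 196.19 ≈ 2.6845.

2.7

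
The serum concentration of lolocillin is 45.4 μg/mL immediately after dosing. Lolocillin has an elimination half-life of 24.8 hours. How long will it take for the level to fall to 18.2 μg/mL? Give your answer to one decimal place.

Fraction remaining = 18.2/45.4 ≈ 0.40088.
n = log₂(45.4/18.2) = ln(2.4945)/ln 2 ≈ 1.3188 half-lives.
t = n × t½ = 1.3188 × 24.8 ≈ 32.705 hours.

32.7 hours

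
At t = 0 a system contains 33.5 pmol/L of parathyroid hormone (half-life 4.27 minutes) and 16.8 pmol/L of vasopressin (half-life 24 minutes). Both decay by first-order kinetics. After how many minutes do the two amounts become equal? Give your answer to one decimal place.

Set 33.5·(1/2)^(t/4.27) = 16.8·(1/2)^(t/24).
Taking log₂: log₂(33.5/16.8) = t·(1/4.27 − 1/24).
log₂(1.994) = 0.9957; 1/4.27 − 1/24 = 0.19253.
t = 0.9957 / 0.19253 ≈ 5.1718 minutes.

5.2 minutes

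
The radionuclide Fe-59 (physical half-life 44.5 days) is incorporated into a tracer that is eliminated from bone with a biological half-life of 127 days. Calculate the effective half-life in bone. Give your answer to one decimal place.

33.0 days

1/t_eff = 1/t_phys + 1/t_biol = 1/44.5 + 1/127 = 0.030346 per day.
t_eff = 44.5 × 127 / (44.5 + 127) ≈ 32.953 days.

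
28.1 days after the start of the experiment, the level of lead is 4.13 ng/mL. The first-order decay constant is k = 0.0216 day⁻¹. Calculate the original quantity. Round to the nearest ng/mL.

8 ng/mL

t½ = ln 2 / k = 0.69315 / 0.0216 ≈ 32.09 days.
Number of half-lives elapsed: n = 28.1/32.09 ≈ 0.87566.
A₀ = A × 2^n = 4.13 × 2^0.87566 = 4.13 × 1.8348 ≈ 7.5779 ng/mL.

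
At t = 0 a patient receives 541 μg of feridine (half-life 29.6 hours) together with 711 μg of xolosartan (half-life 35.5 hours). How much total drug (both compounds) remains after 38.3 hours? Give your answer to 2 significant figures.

560 μg

feridine: 541 × (1/2)^(38.3/29.6) = 541 × (1/2)^1.2939 ≈ 220.64 μg.
xolosartan: 711 × (1/2)^(38.3/35.5) = 711 × (1/2)^1.0789 ≈ 336.59 μg.
Total = 220.64 + 336.59 ≈ 557.23 μg.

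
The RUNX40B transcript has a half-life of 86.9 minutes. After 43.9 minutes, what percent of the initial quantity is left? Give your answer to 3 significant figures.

70.5%

n = 43.9/86.9 ≈ 0.50518 half-lives.
Fraction remaining = (1/2)^0.50518 ≈ 0.70457, i.e. 70.457%.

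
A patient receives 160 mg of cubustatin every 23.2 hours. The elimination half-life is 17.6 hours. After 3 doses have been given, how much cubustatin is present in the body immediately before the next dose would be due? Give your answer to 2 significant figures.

100 mg

The 3 doses were given 69.6, 46.4, 23.2 hours ago.
Total = 160·(1/2)^(69.6/17.6) + 160·(1/2)^(46.4/17.6) + 160·(1/2)^(23.2/17.6)
      = 10.32 + 25.733 + 64.166 ≈ 100.22 mg.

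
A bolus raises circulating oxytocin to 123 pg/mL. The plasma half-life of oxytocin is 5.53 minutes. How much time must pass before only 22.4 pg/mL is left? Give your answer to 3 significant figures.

13.6 minutes

Fraction remaining = 22.4/123 ≈ 0.18211.
n = log₂(123/22.4) = ln(5.4911)/ln 2 ≈ 2.4571 half-lives.
t = n × t½ = 2.4571 × 5.53 ≈ 13.588 minutes.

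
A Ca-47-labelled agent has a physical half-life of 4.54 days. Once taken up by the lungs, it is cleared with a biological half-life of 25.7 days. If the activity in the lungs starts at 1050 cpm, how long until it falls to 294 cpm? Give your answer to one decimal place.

1/t_eff = 1/t_phys + 1/t_biol = 1/4.54 + 1/25.7 = 0.25917 per day.
t_eff = 4.54 × 25.7 / (4.54 + 25.7) ≈ 3.8584 days.
n = log₂(1050/294) ≈ 1.8365; t = 1.8365 × 3.8584 ≈ 7.086 days.

7.1 days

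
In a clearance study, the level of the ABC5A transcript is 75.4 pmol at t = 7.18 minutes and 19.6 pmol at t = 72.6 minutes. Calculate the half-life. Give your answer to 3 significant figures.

Over Δt = 72.6 − 7.18 = 65.42 minutes, the level fell by a factor of 75.4/19.6 ≈ 3.8469.
n = log₂(3.8469) ≈ 1.9437 half-lives, so t½ = 65.42/1.9437 ≈ 33.657 minutes.

33.7 minutes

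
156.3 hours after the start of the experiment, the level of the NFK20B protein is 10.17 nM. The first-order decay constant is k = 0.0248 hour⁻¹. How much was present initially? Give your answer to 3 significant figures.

t½ = ln 2 / k = 0.69315 / 0.0248 ≈ 27.949 hours.
Number of half-lives elapsed: n = 156.3/27.949 ≈ 5.5922.
A₀ = A × 2^n = 10.17 × 2^5.5922 = 10.17 × 48.242 ≈ 490.63 nM.

491 nM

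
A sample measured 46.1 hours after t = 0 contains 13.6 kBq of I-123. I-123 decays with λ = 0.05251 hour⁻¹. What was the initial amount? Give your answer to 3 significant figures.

153 kBq

t½ = ln 2 / λ = 0.69315 / 0.05251 ≈ 13.2 hours.
Number of half-lives elapsed: n = 46.1/13.2 ≈ 3.4923.
A₀ = A × 2^n = 13.6 × 2^3.4923 = 13.6 × 11.254 ≈ 153.05 kBq.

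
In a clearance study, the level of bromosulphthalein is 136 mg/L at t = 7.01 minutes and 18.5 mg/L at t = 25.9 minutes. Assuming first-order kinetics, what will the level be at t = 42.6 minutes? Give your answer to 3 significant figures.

Over Δt = 25.9 − 7.01 = 18.89 minutes, the level fell by a factor of 136/18.5 ≈ 7.3514.
n = log₂(7.3514) ≈ 2.878 half-lives, so t½ = 18.89/2.878 ≈ 6.5636 minutes.
From t = 25.9 to t = 42.6: 18.5 × (1/2)^((42.6−25.9)/6.5636) ≈ 3.1714 mg/L.

3.17 mg/L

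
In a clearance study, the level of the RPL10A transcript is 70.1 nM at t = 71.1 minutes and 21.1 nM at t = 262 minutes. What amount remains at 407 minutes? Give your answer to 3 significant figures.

8.48 nM

Over Δt = 262 − 71.1 = 190.9 minutes, the level fell by a factor of 70.1/21.1 ≈ 3.3223.
n = log₂(3.3223) ≈ 1.7322 half-lives, so t½ = 190.9/1.7322 ≈ 110.21 minutes.
From t = 262 to t = 407: 21.1 × (1/2)^((407−262)/110.21) ≈ 8.4766 nM.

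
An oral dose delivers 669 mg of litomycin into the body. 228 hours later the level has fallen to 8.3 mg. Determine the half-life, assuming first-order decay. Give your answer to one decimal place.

A/A₀ = 8.3/669 ≈ 0.012407.
n = log₂(80.602) ≈ 6.3328 half-lives elapsed in 228 hours.
t½ = 228/6.3328 ≈ 36.003 hours.

36.0 hours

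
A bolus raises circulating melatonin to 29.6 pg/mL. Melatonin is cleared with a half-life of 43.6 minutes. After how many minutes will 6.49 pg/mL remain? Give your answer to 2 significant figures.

Fraction remaining = 6.49/29.6 ≈ 0.21926.
n = log₂(29.6/6.49) = ln(4.5609)/ln 2 ≈ 2.1893 half-lives.
t = n × t½ = 2.1893 × 43.6 ≈ 95.454 minutes.

95 minutes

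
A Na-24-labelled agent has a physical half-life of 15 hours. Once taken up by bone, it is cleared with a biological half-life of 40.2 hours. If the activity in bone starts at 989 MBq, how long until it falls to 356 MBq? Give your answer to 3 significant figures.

16.1 hours

1/t_eff = 1/t_phys + 1/t_biol = 1/15 + 1/40.2 = 0.091542 per hour.
t_eff = 15 × 40.2 / (15 + 40.2) ≈ 10.924 hours.
n = log₂(989/356) ≈ 1.4741; t = 1.4741 × 10.924 ≈ 16.103 hours.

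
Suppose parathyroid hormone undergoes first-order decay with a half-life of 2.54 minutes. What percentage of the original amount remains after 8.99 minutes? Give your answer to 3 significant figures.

8.60%

n = 8.99/2.54 ≈ 3.5394 half-lives.
Fraction remaining = (1/2)^3.5394 ≈ 0.086009, i.e. 8.6009%.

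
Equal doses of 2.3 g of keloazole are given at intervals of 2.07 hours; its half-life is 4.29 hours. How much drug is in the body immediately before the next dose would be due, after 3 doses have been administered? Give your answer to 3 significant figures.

3.67 g

The 3 doses were given 6.21, 4.14, 2.07 hours ago.
Total = 2.3·(1/2)^(6.21/4.29) + 2.3·(1/2)^(4.14/4.29) + 2.3·(1/2)^(2.07/4.29)
      = 0.84328 + 1.1782 + 1.6462 ≈ 3.6677 g.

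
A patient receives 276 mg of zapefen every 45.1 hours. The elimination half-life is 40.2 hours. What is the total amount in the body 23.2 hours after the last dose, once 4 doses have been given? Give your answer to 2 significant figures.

The 4 doses were given 158.5, 113.4, 68.3, 23.2 hours ago.
Total = 276·(1/2)^(158.5/40.2) + 276·(1/2)^(113.4/40.2) + 276·(1/2)^(68.3/40.2) + 276·(1/2)^(23.2/40.2)
      = 17.948 + 39.06 + 85.008 + 185 ≈ 327.02 mg.

330 mg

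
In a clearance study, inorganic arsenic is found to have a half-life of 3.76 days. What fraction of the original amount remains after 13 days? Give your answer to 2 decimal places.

n = 13/3.76 ≈ 3.4574 half-lives.
Fraction remaining = (1/2)^3.4574 ≈ 0.091034.

0.09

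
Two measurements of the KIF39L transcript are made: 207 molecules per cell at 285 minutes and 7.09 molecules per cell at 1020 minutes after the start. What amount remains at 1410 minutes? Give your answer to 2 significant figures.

Over Δt = 1020 − 285 = 735 minutes, the level fell by a factor of 207/7.09 ≈ 29.196.
n = log₂(29.196) ≈ 4.8677 half-lives, so t½ = 735/4.8677 ≈ 151 minutes.
From t = 1020 to t = 1410: 7.09 × (1/2)^((1410−1020)/151) ≈ 1.1834 molecules per cell.

1.2 molecules per cell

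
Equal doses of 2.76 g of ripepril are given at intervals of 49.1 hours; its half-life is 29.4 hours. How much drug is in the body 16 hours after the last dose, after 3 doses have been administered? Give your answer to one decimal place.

2.7 g

The 3 doses were given 114.2, 65.1, 16 hours ago.
Total = 2.76·(1/2)^(114.2/29.4) + 2.76·(1/2)^(65.1/29.4) + 2.76·(1/2)^(16/29.4)
      = 0.1869 + 0.59476 + 1.8927 ≈ 2.6744 g.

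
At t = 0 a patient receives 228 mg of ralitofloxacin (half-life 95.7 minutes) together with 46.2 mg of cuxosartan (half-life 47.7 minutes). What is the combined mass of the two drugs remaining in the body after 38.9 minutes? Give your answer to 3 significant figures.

198 mg

ralitofloxacin: 228 × (1/2)^(38.9/95.7) = 228 × (1/2)^0.40648 ≈ 172.02 mg.
cuxosartan: 46.2 × (1/2)^(38.9/47.7) = 46.2 × (1/2)^0.81551 ≈ 26.251 mg.
Total = 172.02 + 26.251 ≈ 198.27 mg.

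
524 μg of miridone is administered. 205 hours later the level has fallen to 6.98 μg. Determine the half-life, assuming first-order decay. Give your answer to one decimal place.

32.9 hours

A/A₀ = 6.98/524 ≈ 0.013321.
n = log₂(75.072) ≈ 6.2302 half-lives elapsed in 205 hours.
t½ = 205/6.2302 ≈ 32.904 hours.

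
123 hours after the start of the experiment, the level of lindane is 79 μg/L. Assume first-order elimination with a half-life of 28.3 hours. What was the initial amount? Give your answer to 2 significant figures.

Number of half-lives elapsed: n = 123/28.3 ≈ 4.3463.
A₀ = A × 2^n = 79 × 2^4.3463 = 79 × 20.341 ≈ 1606.9 μg/L.

1600 μg/L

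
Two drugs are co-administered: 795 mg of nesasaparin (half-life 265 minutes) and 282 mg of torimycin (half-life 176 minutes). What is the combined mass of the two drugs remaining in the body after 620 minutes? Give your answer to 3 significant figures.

nesasaparin: 795 × (1/2)^(620/265) = 795 × (1/2)^2.3396 ≈ 157.06 mg.
torimycin: 282 × (1/2)^(620/176) = 282 × (1/2)^3.5227 ≈ 24.536 mg.
Total = 157.06 + 24.536 ≈ 181.6 mg.

182 mg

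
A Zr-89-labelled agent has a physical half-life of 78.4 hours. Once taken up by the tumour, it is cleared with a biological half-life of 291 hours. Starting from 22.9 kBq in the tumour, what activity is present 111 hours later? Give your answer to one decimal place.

6.6 kBq

1/t_eff = 1/t_phys + 1/t_biol = 1/78.4 + 1/291 = 0.016192 per hour.
t_eff = 78.4 × 291 / (78.4 + 291) ≈ 61.761 hours.
Remaining = 22.9 × (1/2)^(111/61.761) = 22.9 × (1/2)^1.7973 ≈ 6.5888 kBq.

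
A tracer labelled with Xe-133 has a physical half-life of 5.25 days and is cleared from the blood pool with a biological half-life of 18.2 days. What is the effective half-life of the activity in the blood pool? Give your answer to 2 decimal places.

4.07 days

1/t_eff = 1/t_phys + 1/t_biol = 1/5.25 + 1/18.2 = 0.24542 per day.
t_eff = 5.25 × 18.2 / (5.25 + 18.2) ≈ 4.0746 days.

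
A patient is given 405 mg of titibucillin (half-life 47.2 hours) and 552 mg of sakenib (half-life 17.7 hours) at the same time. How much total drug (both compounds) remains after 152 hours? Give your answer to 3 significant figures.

44.9 mg

titibucillin: 405 × (1/2)^(152/47.2) = 405 × (1/2)^3.2203 ≈ 43.455 mg.
sakenib: 552 × (1/2)^(152/17.7) = 552 × (1/2)^8.5876 ≈ 1.4349 mg.
Total = 43.455 + 1.4349 ≈ 44.89 mg.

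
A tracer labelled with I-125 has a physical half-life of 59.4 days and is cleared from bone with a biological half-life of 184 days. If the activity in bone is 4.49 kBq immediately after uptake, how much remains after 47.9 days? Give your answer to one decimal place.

2.1 kBq

1/t_eff = 1/t_phys + 1/t_biol = 1/59.4 + 1/184 = 0.02227 per day.
t_eff = 59.4 × 184 / (59.4 + 184) ≈ 44.904 days.
Remaining = 4.49 × (1/2)^(47.9/44.904) = 4.49 × (1/2)^1.0667 ≈ 2.1435 kBq.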